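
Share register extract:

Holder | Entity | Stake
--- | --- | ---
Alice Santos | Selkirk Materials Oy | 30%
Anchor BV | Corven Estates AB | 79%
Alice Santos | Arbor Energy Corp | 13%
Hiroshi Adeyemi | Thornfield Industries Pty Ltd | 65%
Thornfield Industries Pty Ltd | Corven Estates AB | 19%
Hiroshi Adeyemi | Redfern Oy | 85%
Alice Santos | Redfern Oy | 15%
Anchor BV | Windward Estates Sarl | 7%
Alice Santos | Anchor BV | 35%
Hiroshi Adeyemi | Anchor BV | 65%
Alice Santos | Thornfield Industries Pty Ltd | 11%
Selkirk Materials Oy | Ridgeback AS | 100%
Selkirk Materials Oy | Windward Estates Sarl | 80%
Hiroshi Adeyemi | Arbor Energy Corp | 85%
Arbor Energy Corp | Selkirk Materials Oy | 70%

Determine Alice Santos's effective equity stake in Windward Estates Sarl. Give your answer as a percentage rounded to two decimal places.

Alice reaches Windward along 3 paths.
Via Anchor: 35% × 7% = 2.45%.
Via Selkirk: 30% × 80% = 24%.
Via Arbor → Selkirk: 13% × 70% × 80% = 7.28%.
Total: 2.45% + 24% + 7.28% = 33.73%.

33.73%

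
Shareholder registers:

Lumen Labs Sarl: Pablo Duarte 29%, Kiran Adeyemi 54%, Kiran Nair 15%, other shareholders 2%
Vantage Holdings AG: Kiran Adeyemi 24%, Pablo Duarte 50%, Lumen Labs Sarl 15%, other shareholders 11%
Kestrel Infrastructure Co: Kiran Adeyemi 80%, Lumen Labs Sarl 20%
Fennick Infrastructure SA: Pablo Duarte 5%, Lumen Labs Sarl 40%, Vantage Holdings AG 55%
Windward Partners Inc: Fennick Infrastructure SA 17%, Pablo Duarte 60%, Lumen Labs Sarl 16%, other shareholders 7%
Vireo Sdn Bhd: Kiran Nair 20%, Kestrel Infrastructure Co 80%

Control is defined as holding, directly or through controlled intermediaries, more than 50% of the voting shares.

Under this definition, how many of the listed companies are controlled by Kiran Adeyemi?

Kiran Adeyemi holds 54% of Lumen, so Kiran Adeyemi controls Lumen.
Kiran Adeyemi and Lumen together hold 80% + 20% = 100% of Kestrel, so Kiran Adeyemi controls Kestrel.
Kestrel holds 80% of Vireo, so Kiran Adeyemi controls Vireo.
No other company's threshold is met.
Kiran Adeyemi controls 3 companies.

3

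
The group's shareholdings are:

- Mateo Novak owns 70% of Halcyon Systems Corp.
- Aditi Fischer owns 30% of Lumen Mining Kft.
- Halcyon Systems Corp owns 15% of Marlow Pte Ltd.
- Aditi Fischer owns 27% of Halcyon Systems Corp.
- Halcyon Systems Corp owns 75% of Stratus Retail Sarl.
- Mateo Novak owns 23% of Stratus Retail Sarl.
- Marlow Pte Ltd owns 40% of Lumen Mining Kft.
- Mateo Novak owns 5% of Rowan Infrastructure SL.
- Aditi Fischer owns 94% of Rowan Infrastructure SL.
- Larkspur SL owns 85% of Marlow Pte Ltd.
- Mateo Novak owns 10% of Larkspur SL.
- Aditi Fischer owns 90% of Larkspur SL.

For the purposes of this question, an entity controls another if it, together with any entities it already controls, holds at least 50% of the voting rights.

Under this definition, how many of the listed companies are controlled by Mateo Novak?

2

Mateo holds 70% of Halcyon, so Mateo controls Halcyon.
Halcyon and Mateo together hold 75% + 23% = 98% of Stratus, so Mateo controls Stratus.
No other company's threshold is met.
Mateo controls 2 companies.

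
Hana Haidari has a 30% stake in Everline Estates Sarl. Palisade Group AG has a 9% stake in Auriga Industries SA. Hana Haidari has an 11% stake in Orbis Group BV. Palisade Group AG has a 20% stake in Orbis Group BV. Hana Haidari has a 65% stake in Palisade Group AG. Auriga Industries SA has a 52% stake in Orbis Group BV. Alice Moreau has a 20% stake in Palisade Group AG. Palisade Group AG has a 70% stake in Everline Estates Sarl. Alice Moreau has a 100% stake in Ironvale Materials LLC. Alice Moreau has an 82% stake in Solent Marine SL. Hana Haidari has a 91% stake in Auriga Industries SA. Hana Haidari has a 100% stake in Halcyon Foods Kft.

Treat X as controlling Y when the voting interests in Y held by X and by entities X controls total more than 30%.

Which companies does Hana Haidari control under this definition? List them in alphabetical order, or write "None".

Auriga Industries SA, Everline Estates Sarl, Halcyon Foods Kft, Orbis Group BV, Palisade Group AG

Hana holds 100% of Halcyon, so Hana controls Halcyon.
Hana holds 65% of Palisade, so Hana controls Palisade.
Hana and Palisade together hold 91% + 9% = 100% of Auriga, so Hana controls Auriga.
Hana and Palisade together hold 30% + 70% = 100% of Everline, so Hana controls Everline.
Palisade and Auriga and Hana together hold 20% + 52% + 11% = 83% of Orbis, so Hana controls Orbis.
No other company's threshold is met.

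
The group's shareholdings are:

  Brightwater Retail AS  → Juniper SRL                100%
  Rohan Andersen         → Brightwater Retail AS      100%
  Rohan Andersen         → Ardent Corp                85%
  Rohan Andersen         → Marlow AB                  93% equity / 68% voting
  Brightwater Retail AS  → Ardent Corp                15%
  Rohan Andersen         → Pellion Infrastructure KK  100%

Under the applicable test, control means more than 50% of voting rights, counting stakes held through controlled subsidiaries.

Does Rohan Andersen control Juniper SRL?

Rohan holds 100% of Brightwater, so Rohan controls Brightwater.
Brightwater holds 100% of Juniper, so Rohan controls Juniper.

Yes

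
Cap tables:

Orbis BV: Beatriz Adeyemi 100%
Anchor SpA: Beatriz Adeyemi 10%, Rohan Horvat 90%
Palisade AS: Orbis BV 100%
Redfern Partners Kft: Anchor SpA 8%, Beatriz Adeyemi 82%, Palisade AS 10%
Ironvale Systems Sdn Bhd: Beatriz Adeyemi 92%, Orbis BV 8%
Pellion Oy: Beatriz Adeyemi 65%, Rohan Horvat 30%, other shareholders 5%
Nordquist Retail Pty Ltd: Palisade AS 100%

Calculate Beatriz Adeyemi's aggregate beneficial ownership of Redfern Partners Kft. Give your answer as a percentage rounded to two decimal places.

Beatriz reaches Redfern along 3 paths.
Via Anchor: 10% × 8% = 0.8%.
Direct stake: 82% = 82%.
Via Orbis → Palisade: 100% × 100% × 10% = 10%.
Total: 0.8% + 82% + 10% = 92.8%.
Rounded: 92.80%.

92.80%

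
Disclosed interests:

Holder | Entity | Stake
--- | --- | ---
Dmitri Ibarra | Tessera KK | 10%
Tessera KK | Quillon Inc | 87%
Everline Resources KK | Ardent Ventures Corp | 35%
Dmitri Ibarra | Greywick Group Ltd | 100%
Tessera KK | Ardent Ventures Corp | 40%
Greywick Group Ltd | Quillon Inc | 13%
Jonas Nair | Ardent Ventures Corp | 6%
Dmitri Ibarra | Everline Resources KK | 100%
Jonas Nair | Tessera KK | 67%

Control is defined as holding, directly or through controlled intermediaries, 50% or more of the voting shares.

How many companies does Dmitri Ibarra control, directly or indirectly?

2

Dmitri holds 100% of Greywick, so Dmitri controls Greywick.
Dmitri holds 100% of Everline, so Dmitri controls Everline.
No other company's threshold is met.
Dmitri controls 2 companies.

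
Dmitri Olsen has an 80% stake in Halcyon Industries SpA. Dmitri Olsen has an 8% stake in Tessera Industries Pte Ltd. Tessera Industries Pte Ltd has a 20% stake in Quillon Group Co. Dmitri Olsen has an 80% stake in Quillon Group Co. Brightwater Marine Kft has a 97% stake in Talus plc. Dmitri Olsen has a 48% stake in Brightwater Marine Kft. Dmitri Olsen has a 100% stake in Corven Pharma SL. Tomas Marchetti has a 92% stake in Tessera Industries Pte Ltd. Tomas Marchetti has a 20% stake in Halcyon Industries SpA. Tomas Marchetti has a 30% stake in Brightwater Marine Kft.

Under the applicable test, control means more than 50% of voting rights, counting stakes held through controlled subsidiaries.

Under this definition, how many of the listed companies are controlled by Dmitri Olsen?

Dmitri holds 80% of Halcyon, so Dmitri controls Halcyon.
Dmitri holds 100% of Corven, so Dmitri controls Corven.
Dmitri holds 80% of Quillon, so Dmitri controls Quillon.
No other company's threshold is met.
Dmitri controls 3 companies.

3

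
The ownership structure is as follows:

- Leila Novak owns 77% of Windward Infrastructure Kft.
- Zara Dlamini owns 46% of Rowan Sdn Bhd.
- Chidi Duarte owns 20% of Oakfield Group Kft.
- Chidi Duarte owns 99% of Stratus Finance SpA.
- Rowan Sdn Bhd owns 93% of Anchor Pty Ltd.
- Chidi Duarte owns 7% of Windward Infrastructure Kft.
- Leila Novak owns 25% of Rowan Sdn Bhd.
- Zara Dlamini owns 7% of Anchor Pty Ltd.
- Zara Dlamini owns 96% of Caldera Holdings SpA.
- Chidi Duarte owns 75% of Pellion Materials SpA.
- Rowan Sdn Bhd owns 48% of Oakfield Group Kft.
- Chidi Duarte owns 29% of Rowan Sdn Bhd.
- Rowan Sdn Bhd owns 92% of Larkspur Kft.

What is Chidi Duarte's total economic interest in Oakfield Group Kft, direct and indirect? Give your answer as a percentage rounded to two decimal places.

Chidi reaches Oakfield along 2 paths.
Via Rowan: 29% × 48% = 13.92%.
Direct stake: 20% = 20%.
Total: 13.92% + 20% = 33.92%.

33.92%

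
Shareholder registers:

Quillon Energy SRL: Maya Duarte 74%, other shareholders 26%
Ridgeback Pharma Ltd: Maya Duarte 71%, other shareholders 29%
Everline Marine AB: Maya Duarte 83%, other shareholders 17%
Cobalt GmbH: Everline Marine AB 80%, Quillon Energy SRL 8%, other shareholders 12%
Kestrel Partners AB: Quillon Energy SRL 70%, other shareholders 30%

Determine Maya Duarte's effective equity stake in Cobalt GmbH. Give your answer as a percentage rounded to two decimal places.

72.32%

Maya reaches Cobalt along 2 paths.
Via Everline: 83% × 80% = 66.4%.
Via Quillon: 74% × 8% = 5.92%.
Total: 66.4% + 5.92% = 72.32%.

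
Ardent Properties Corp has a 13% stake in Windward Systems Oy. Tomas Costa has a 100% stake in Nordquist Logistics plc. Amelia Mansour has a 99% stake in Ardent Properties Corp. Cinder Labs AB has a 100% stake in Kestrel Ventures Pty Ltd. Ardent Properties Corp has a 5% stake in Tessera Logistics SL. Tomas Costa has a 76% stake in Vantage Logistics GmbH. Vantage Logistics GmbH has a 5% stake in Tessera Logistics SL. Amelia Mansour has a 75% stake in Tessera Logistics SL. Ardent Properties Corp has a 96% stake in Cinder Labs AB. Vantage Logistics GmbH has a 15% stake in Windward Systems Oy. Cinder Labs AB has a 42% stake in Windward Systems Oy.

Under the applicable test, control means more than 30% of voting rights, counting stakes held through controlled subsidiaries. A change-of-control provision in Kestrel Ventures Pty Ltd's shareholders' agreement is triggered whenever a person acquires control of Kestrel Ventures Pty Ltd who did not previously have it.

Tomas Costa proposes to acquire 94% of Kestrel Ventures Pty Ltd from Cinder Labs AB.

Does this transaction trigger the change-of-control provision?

The purchase adds only to Tomas's holdings (Cinder's stake shrinks), so Tomas is the only person who could newly come to control Kestrel.
Tomas holds 76% of Vantage, so Tomas controls Vantage.
Tomas holds 100% of Nordquist, so Tomas controls Nordquist.
Neither Tomas nor any entity Tomas controls holds any voting interest in Kestrel.
So before the transaction, Tomas does not control Kestrel.
After the purchase, Tomas holds 94% of Kestrel directly, and Cinder's stake falls to 6%.
Tomas holds 94% of Kestrel, so Tomas controls Kestrel.
Tomas did not control Kestrel before and does after, so the clause is triggered.

Yes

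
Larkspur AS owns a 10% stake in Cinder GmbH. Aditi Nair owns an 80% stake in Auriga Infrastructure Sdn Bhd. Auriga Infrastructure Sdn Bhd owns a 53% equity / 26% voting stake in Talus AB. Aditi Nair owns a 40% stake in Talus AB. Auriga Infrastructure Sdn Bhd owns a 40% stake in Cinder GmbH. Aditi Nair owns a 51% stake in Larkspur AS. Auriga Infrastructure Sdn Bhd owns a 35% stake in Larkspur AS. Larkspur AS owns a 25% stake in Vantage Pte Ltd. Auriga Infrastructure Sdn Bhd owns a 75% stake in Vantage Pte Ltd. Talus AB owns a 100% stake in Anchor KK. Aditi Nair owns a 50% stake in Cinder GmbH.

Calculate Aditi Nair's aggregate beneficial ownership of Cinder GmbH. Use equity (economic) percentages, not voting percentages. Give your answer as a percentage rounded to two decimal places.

Aditi reaches Cinder along 4 paths.
Via Larkspur: 51% × 10% = 5.1%.
Via Auriga → Larkspur: 80% × 35% × 10% = 2.8%.
Via Auriga: 80% × 40% = 32%.
Direct stake: 50% = 50%.
Total: 5.1% + 2.8% + 32% + 50% = 89.9%.
Rounded: 89.90%.

89.90%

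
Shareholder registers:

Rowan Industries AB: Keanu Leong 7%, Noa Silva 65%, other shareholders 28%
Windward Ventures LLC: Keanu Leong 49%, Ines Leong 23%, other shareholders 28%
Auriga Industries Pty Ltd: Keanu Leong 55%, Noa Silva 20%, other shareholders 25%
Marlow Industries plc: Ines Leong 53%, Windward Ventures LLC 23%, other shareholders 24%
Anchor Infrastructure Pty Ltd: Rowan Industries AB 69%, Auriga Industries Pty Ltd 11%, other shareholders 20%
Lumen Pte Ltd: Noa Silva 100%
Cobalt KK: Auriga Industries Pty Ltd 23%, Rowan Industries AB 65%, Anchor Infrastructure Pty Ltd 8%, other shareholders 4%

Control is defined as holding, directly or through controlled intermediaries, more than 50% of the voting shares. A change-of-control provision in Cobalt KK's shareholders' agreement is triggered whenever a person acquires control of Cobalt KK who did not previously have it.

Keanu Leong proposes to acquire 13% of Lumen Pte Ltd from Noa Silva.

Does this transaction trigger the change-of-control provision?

The purchase adds only to Keanu's holdings (Noa's stake shrinks), so Keanu is the only person who could newly come to control Cobalt.
Keanu holds 55% of Auriga, so Keanu controls Auriga.
In Cobalt, Keanu's side holds only 23%, not > 50%.
So before the transaction, Keanu does not control Cobalt.
After the purchase, Keanu holds 13% of Lumen directly, and Noa's stake falls to 87%.
Keanu's side now holds 13% of Lumen, not > 50%, so Keanu still does not control Lumen.
After the transaction, Keanu's side holds 23% of Cobalt, not > 50%, so Keanu still does not control Cobalt.
No new person acquires control, so the clause is not triggered.

No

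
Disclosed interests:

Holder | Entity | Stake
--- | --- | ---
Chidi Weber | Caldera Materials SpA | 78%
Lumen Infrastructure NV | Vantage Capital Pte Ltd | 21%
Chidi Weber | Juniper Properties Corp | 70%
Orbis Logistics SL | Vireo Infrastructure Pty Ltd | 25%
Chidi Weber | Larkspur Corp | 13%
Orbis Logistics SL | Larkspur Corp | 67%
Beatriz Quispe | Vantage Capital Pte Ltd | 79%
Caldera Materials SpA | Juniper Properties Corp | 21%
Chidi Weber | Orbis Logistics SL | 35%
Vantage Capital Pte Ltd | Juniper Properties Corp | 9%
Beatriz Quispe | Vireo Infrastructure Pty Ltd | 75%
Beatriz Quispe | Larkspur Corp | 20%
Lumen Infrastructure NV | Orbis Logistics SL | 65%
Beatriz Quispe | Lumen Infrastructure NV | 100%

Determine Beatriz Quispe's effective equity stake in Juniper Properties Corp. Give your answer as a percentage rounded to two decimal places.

9.00%

Beatriz reaches Juniper along 2 paths.
Via Lumen → Vantage: 100% × 21% × 9% = 1.89%.
Via Vantage: 79% × 9% = 7.11%.
Total: 1.89% + 7.11% = 9%.
Rounded: 9.00%.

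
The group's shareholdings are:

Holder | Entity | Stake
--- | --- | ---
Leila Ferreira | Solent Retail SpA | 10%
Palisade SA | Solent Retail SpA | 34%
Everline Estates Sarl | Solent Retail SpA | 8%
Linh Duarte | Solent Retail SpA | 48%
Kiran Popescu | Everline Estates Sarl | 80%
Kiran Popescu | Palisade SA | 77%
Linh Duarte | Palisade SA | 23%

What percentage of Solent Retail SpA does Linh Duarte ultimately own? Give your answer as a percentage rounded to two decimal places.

55.82%

Linh reaches Solent along 2 paths.
Via Palisade: 23% × 34% = 7.82%.
Direct stake: 48% = 48%.
Total: 7.82% + 48% = 55.82%.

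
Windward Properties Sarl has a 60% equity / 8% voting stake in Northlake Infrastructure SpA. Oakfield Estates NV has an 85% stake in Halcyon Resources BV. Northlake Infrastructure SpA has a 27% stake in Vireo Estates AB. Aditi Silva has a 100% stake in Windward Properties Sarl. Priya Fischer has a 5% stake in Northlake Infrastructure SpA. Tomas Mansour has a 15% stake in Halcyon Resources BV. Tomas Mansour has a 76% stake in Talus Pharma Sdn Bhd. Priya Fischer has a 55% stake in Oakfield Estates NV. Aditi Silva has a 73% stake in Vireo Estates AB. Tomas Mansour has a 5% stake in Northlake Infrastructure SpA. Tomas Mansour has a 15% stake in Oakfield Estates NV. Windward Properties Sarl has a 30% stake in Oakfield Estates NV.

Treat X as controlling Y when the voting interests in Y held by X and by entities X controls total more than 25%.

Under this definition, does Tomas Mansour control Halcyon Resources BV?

No

Tomas holds 76% of Talus, so Tomas controls Talus.
In Halcyon, Tomas's side holds only 15%, not > 25%.
So Tomas does not control Halcyon.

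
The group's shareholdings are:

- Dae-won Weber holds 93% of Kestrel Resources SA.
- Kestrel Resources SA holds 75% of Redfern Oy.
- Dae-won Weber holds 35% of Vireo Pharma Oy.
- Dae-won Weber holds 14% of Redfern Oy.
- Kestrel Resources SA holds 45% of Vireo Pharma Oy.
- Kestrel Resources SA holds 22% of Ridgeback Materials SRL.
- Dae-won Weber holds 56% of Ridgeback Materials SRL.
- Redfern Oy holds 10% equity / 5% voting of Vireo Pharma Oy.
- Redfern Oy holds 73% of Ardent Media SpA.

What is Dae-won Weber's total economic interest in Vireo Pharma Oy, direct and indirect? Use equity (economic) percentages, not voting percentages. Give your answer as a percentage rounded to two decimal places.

Dae-won reaches Vireo along 4 paths.
Via Kestrel → Redfern: 93% × 75% × 10% = 6.975%.
Via Redfern: 14% × 10% = 1.4%.
Via Kestrel: 93% × 45% = 41.85%.
Direct stake: 35% = 35%.
Total: 6.975% + 1.4% + 41.85% + 35% = 85.225%.
Rounded: 85.23%.

85.23%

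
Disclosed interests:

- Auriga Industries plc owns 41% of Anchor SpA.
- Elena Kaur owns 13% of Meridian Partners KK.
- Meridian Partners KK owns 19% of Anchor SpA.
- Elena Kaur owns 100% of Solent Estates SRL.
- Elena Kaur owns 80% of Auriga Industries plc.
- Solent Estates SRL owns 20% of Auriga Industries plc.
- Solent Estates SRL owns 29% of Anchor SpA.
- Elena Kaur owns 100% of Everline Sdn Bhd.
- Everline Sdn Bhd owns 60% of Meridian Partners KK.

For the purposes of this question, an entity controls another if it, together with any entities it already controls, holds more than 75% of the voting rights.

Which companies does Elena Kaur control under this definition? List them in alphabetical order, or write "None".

Elena holds 100% of Solent, so Elena controls Solent.
Elena holds 100% of Everline, so Elena controls Everline.
Elena and Solent together hold 80% + 20% = 100% of Auriga, so Elena controls Auriga.
No other company's threshold is met.

Auriga Industries plc, Everline Sdn Bhd, Solent Estates SRL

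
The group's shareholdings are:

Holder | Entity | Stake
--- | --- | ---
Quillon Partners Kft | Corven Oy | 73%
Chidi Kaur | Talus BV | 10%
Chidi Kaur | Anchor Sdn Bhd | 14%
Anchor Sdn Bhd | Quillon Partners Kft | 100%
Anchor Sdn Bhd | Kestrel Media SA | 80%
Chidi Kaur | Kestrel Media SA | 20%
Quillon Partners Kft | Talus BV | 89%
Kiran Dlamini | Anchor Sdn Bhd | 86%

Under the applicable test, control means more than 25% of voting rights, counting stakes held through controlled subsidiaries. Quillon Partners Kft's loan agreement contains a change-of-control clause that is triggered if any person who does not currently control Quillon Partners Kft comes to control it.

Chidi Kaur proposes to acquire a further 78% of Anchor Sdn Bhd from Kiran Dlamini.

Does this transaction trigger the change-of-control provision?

The purchase adds only to Chidi's holdings (Kiran's stake shrinks), so Chidi is the only person who could newly come to control Quillon.
Chidi's largest direct stake is 20% in Kestrel, which does not meet the threshold, so Chidi controls no company.
Neither Chidi nor any entity Chidi controls holds any voting interest in Quillon.
So before the transaction, Chidi does not control Quillon.
After the purchase, Chidi's direct stake in Anchor rises to 14% + 78% = 92%, and Kiran's stake falls to 8%.
Chidi holds 92% of Anchor, so Chidi controls Anchor.
Anchor holds 100% of Quillon, so Chidi controls Quillon.
Chidi did not control Quillon before and does after, so the clause is triggered.

Yes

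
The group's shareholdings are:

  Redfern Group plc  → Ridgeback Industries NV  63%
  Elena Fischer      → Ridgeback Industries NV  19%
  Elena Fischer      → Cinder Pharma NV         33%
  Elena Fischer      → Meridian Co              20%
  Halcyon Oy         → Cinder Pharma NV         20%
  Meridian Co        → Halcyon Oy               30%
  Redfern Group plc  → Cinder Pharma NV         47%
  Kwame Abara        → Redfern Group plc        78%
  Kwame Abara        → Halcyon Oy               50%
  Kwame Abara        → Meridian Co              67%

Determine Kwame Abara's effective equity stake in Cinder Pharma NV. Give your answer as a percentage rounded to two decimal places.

50.68%

Kwame reaches Cinder along 3 paths.
Via Redfern: 78% × 47% = 36.66%.
Via Halcyon: 50% × 20% = 10%.
Via Meridian → Halcyon: 67% × 30% × 20% = 4.02%.
Total: 36.66% + 10% + 4.02% = 50.68%.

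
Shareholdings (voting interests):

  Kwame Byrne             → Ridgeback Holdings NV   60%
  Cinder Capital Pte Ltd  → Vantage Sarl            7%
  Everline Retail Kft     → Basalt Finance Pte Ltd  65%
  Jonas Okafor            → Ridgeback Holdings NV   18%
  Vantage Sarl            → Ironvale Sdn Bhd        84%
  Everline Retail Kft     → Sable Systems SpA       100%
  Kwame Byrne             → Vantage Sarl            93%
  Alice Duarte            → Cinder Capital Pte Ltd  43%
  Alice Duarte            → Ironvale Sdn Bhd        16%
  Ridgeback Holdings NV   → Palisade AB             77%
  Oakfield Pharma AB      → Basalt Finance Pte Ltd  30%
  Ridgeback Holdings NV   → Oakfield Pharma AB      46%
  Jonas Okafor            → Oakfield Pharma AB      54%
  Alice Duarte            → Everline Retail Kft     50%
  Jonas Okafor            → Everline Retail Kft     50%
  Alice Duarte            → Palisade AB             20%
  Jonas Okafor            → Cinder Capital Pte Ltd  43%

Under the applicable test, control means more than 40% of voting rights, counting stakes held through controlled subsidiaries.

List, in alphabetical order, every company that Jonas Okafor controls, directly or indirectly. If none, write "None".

Basalt Finance Pte Ltd, Cinder Capital Pte Ltd, Everline Retail Kft, Oakfield Pharma AB, Sable Systems SpA

Jonas holds 50% of Everline, so Jonas controls Everline.
Jonas holds 43% of Cinder, so Jonas controls Cinder.
Everline holds 100% of Sable, so Jonas controls Sable.
Jonas holds 54% of Oakfield, so Jonas controls Oakfield.
Everline and Oakfield together hold 65% + 30% = 95% of Basalt, so Jonas controls Basalt.
No other company's threshold is met.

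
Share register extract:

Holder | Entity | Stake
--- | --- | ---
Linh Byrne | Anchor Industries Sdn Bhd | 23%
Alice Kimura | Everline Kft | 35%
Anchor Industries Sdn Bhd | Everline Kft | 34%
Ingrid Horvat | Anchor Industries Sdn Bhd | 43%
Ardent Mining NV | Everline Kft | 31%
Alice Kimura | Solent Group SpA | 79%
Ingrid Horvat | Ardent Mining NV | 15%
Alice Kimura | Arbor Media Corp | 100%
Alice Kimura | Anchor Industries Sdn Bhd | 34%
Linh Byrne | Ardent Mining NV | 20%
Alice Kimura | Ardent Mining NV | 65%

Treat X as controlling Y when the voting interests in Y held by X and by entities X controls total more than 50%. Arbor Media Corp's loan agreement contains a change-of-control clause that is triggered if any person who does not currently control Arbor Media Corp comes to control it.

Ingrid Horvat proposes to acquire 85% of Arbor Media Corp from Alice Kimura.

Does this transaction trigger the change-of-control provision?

Yes

The purchase adds only to Ingrid's holdings (Alice's stake shrinks), so Ingrid is the only person who could newly come to control Arbor.
Ingrid's largest direct stake is 43% in Anchor, which does not meet the threshold, so Ingrid controls no company.
Neither Ingrid nor any entity Ingrid controls holds any voting interest in Arbor.
So before the transaction, Ingrid does not control Arbor.
After the purchase, Ingrid holds 85% of Arbor directly, and Alice's stake falls to 15%.
Ingrid holds 85% of Arbor, so Ingrid controls Arbor.
Ingrid did not control Arbor before and does after, so the clause is triggered.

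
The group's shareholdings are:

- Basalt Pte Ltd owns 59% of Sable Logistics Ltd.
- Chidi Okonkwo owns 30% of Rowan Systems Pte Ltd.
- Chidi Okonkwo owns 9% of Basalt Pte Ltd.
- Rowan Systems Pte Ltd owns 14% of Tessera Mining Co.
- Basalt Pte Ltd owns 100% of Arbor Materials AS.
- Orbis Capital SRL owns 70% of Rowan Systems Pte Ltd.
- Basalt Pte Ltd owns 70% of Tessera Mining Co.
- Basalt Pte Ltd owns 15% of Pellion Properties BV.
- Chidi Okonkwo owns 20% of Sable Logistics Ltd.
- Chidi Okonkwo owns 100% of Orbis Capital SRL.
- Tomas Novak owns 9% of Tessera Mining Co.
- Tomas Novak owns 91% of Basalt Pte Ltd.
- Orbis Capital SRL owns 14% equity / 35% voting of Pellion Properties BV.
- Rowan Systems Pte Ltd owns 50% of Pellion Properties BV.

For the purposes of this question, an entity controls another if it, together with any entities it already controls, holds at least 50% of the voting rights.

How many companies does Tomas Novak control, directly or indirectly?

4

Tomas holds 91% of Basalt, so Tomas controls Basalt.
Basalt holds 59% of Sable, so Tomas controls Sable.
Basalt and Tomas together hold 70% + 9% = 79% of Tessera, so Tomas controls Tessera.
Basalt holds 100% of Arbor, so Tomas controls Arbor.
No other company's threshold is met.
Tomas controls 4 companies.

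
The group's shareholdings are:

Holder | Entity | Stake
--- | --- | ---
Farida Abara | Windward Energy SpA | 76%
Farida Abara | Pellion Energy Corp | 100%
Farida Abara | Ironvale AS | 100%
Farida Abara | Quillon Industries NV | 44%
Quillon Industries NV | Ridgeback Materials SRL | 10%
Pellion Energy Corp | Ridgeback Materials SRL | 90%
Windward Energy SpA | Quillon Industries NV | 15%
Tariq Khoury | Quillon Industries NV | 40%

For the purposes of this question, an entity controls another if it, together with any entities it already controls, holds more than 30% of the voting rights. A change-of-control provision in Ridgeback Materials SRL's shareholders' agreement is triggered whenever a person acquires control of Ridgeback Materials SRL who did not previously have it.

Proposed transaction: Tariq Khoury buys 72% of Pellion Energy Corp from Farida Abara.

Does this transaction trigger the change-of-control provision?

The purchase adds only to Tariq's holdings (Farida's stake shrinks), so Tariq is the only person who could newly come to control Ridgeback.
Tariq holds 40% of Quillon, so Tariq controls Quillon.
In Ridgeback, Tariq's side holds only 10%, not > 30%.
So before the transaction, Tariq does not control Ridgeback.
After the purchase, Tariq holds 72% of Pellion directly, and Farida's stake falls to 28%.
Tariq holds 72% of Pellion, so Tariq controls Pellion.
Pellion and Quillon together hold 90% + 10% = 100% of Ridgeback, so Tariq controls Ridgeback.
Tariq did not control Ridgeback before and does after, so the clause is triggered.

Yes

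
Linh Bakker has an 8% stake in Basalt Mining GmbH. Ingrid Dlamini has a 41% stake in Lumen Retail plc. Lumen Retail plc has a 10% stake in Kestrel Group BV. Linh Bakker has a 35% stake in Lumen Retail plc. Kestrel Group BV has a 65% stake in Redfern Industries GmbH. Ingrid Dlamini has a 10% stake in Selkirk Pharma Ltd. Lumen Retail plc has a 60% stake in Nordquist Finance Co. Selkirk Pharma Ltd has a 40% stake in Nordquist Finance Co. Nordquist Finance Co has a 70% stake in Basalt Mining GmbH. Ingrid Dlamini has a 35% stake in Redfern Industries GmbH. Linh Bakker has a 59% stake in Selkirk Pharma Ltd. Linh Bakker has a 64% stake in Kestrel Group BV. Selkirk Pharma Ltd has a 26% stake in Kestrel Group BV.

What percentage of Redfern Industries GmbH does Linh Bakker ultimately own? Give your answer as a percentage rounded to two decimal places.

53.85%

Linh reaches Redfern along 3 paths.
Via Selkirk → Kestrel: 59% × 26% × 65% = 9.971%.
Via Kestrel: 64% × 65% = 41.6%.
Via Lumen → Kestrel: 35% × 10% × 65% = 2.275%.
Total: 9.971% + 41.6% + 2.275% = 53.846%.
Rounded: 53.85%.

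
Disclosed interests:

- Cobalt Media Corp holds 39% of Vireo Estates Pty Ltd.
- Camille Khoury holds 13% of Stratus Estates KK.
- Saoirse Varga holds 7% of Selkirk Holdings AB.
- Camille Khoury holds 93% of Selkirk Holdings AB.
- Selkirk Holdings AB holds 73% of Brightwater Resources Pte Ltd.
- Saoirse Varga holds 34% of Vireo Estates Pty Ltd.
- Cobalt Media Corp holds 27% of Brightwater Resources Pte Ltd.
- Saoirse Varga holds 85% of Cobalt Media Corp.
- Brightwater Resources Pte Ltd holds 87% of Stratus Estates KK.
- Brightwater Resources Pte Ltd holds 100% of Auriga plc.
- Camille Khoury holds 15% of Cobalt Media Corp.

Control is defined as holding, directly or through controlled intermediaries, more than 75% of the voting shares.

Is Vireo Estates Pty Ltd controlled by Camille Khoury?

Camille holds 93% of Selkirk, so Camille controls Selkirk.
Neither Camille nor any entity Camille controls holds any voting interest in Vireo.
So Camille does not control Vireo.

No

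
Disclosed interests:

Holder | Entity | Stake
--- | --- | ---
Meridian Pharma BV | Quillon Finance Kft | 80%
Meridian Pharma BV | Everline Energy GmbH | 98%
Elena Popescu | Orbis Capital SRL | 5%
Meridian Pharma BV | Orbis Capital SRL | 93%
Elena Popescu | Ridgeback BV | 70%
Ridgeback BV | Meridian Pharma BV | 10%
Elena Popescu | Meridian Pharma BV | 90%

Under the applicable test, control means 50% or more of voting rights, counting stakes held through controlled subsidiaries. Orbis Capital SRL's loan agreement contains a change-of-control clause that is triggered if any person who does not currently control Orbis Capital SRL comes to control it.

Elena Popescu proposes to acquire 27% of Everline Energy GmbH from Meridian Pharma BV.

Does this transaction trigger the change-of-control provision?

No

The purchase adds only to Elena's holdings (Meridian's stake shrinks), so Elena is the only person who could newly come to control Orbis.
Elena holds 70% of Ridgeback, so Elena controls Ridgeback.
Elena and Ridgeback together hold 90% + 10% = 100% of Meridian, so Elena controls Meridian.
Meridian and Elena together hold 93% + 5% = 98% of Orbis, so Elena controls Orbis.
So Elena already controls Orbis before the transaction.
After the purchase, Elena holds 27% of Everline directly, and Meridian's stake falls to 71%.
Elena controlled Orbis already, so this is not a new person acquiring control; every other person's position is unchanged or reduced.
No new person acquires control, so the clause is not triggered.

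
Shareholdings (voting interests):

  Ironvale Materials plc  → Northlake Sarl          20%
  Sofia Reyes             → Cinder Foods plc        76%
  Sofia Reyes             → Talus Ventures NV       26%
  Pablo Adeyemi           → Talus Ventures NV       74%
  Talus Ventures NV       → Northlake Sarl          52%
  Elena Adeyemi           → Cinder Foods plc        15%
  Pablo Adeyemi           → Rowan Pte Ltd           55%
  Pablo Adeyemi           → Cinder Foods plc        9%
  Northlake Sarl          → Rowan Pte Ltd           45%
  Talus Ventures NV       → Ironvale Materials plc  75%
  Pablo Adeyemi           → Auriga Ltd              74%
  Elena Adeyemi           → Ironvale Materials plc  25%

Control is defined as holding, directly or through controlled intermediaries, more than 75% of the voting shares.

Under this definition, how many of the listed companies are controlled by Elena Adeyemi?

0

Elena's largest direct stake is 25% in Ironvale, which does not meet the threshold.
Elena controls 0 companies.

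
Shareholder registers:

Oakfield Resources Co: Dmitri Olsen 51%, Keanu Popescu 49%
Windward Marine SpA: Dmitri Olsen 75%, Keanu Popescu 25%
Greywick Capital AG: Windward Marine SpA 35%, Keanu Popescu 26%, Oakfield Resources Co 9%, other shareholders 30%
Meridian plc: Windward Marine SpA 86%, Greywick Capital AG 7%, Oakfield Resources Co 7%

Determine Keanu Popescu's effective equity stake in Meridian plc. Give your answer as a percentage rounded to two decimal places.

27.67%

Keanu reaches Meridian along 5 paths.
Via Windward: 25% × 86% = 21.5%.
Via Windward → Greywick: 25% × 35% × 7% = 0.6125%.
Via Greywick: 26% × 7% = 1.82%.
Via Oakfield → Greywick: 49% × 9% × 7% = 0.3087%.
Via Oakfield: 49% × 7% = 3.43%.
Total: 21.5% + 0.6125% + 1.82% + 0.3087% + 3.43% = 27.6712%.
Rounded: 27.67%.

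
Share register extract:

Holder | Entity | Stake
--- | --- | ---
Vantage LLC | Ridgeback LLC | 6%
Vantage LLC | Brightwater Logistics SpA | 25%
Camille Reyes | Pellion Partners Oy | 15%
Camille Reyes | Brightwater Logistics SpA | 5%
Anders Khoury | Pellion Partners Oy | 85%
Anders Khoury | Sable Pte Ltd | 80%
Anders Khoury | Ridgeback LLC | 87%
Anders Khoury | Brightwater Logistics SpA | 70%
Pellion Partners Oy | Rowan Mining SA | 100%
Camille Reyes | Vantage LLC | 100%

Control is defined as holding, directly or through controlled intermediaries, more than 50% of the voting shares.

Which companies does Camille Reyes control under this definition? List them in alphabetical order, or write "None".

Vantage LLC

Camille holds 100% of Vantage, so Camille controls Vantage.
No other company's threshold is met.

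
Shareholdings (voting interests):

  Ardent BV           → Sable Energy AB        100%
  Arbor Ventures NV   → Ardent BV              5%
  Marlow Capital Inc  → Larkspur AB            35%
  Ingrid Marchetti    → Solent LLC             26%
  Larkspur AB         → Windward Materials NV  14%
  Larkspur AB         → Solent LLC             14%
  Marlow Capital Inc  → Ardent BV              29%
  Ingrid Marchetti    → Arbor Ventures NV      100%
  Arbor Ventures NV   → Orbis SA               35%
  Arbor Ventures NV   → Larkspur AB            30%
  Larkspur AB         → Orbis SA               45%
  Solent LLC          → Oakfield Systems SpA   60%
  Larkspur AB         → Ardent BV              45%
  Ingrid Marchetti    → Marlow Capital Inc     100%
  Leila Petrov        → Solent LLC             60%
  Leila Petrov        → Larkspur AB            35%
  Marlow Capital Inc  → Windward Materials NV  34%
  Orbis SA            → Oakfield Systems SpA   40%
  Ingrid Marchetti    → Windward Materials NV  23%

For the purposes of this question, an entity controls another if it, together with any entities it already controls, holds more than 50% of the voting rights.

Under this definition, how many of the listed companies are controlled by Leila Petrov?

Leila holds 60% of Solent, so Leila controls Solent.
Solent holds 60% of Oakfield, so Leila controls Oakfield.
No other company's threshold is met.
Leila controls 2 companies.

2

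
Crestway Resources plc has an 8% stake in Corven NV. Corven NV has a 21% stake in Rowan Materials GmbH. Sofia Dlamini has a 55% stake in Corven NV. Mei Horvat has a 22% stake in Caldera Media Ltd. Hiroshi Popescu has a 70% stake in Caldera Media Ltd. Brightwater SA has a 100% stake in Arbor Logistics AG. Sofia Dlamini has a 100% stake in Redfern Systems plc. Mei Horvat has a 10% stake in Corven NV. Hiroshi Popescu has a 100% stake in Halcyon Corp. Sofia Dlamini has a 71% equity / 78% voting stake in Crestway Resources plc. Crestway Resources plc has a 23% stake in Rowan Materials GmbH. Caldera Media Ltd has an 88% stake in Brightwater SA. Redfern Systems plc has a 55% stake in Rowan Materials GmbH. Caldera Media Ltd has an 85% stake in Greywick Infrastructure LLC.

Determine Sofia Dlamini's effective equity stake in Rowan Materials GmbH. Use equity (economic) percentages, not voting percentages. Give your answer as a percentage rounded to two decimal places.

84.07%

Sofia reaches Rowan along 4 paths.
Via Redfern: 100% × 55% = 55%.
Via Crestway: 71% × 23% = 16.33%.
Via Crestway → Corven: 71% × 8% × 21% = 1.1928%.
Via Corven: 55% × 21% = 11.55%.
Total: 55% + 16.33% + 1.1928% + 11.55% = 84.0728%.
Rounded: 84.07%.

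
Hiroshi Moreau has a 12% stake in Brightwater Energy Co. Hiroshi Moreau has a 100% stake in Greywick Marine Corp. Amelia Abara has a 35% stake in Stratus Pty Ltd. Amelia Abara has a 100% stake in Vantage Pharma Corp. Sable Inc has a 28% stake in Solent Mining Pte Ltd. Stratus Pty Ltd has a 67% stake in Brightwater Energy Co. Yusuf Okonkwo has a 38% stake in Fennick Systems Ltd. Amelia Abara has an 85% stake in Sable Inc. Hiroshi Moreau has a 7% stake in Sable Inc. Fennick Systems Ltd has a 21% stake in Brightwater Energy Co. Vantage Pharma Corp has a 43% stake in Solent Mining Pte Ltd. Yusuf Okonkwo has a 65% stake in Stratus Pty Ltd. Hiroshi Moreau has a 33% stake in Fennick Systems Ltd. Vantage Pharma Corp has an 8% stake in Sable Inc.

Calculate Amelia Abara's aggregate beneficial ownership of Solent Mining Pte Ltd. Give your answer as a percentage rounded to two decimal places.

Amelia reaches Solent along 3 paths.
Via Sable: 85% × 28% = 23.8%.
Via Vantage → Sable: 100% × 8% × 28% = 2.24%.
Via Vantage: 100% × 43% = 43%.
Total: 23.8% + 2.24% + 43% = 69.04%.

69.04%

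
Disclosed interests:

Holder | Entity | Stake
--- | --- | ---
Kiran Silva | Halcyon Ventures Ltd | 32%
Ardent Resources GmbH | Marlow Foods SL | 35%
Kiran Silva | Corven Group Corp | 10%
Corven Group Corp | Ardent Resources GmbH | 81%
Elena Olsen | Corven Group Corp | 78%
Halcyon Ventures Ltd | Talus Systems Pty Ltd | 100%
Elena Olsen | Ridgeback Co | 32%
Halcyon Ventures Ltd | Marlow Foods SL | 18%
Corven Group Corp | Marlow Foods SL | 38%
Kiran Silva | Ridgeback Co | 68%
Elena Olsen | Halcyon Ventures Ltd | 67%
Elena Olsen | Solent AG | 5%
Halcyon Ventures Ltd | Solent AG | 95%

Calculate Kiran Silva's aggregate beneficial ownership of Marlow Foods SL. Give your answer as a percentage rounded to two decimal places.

Kiran reaches Marlow along 3 paths.
Via Corven → Ardent: 10% × 81% × 35% = 2.835%.
Via Corven: 10% × 38% = 3.8%.
Via Halcyon: 32% × 18% = 5.76%.
Total: 2.835% + 3.8% + 5.76% = 12.395%.
Rounded: 12.40%.

12.40%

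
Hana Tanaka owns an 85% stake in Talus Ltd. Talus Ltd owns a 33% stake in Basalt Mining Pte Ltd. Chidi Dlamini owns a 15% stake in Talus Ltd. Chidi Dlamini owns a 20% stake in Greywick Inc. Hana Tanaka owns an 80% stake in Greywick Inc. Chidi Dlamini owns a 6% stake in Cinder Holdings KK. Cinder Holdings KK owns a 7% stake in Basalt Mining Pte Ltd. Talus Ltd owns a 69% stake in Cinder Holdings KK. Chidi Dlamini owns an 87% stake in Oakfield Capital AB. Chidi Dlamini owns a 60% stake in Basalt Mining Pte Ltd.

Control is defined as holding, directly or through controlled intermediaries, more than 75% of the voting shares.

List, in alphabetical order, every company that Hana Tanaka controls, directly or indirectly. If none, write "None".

Greywick Inc, Talus Ltd

Hana holds 85% of Talus, so Hana controls Talus.
Hana holds 80% of Greywick, so Hana controls Greywick.
No other company's threshold is met.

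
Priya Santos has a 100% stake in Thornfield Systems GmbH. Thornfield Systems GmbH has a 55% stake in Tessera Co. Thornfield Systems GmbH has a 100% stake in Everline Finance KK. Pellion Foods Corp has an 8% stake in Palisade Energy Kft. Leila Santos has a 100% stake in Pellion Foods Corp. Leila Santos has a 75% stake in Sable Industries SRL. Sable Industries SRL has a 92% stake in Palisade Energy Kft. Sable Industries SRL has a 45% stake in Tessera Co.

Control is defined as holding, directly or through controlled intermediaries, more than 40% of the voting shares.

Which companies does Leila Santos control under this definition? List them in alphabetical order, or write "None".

Leila holds 100% of Pellion, so Leila controls Pellion.
Leila holds 75% of Sable, so Leila controls Sable.
Sable holds 45% of Tessera, so Leila controls Tessera.
Sable and Pellion together hold 92% + 8% = 100% of Palisade, so Leila controls Palisade.
No other company's threshold is met.

Palisade Energy Kft, Pellion Foods Corp, Sable Industries SRL, Tessera Co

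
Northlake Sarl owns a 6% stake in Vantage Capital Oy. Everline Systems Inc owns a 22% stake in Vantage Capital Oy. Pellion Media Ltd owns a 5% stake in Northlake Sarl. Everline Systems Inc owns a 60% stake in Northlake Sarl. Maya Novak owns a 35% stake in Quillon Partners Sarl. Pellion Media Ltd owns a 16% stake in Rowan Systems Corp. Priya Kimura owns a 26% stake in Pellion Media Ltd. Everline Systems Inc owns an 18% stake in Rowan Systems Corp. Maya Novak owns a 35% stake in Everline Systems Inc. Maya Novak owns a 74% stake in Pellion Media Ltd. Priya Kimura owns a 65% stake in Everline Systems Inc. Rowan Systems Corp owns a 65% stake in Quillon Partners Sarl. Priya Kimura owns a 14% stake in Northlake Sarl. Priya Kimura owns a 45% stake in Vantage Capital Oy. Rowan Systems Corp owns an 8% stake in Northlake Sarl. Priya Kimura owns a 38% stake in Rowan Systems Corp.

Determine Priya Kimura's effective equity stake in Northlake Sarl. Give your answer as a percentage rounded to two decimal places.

58.61%

Priya reaches Northlake along 6 paths.
Via Everline: 65% × 60% = 39%.
Via Pellion: 26% × 5% = 1.3%.
Via Everline → Rowan: 65% × 18% × 8% = 0.936%.
Via Rowan: 38% × 8% = 3.04%.
Via Pellion → Rowan: 26% × 16% × 8% = 0.3328%.
Direct stake: 14% = 14%.
Total: 39% + 1.3% + 0.936% + 3.04% + 0.3328% + 14% = 58.6088%.
Rounded: 58.61%.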